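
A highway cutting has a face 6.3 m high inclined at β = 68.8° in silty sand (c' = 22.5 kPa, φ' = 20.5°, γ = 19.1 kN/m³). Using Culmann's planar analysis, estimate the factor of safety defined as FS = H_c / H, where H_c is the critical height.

FS = 1.95

H_c = (4c'/γ) · sinβ cosφ' / [1 − cos(β − φ')]
    = (4·22.5/19.1) · sin68.8°·cos20.5° / [1 − cos48.3°]
    = 4.712 · 0.8733 / 0.3348 = 12.29 m
FS = H_c / H = 12.29 / 6.3 = 1.951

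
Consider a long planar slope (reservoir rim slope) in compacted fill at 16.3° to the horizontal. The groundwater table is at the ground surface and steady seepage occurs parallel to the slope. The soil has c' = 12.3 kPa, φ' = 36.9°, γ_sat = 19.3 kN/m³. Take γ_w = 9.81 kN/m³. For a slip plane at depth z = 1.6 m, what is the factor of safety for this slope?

FS = 2.74

With seepage parallel to the slope and the water table at the surface, the effective normal stress on the slip plane uses the buoyant unit weight γ' = γ_sat − γ_w while the driving shear stress uses γ_sat:
FS = [c' + γ' z cos²β tanφ'] / [γ_sat z sinβ cosβ]
γ' = 19.3 − 9.81 = 9.49 kN/m³
Numerator = 12.3 + 9.49·1.6·cos²16.3°·tan36.9° = 12.3 + 9.49·1.6·0.9212·0.7508 = 22.802 kPa
Denominator = 19.3·1.6·sin16.3°·cos16.3° = 19.3·1.6·0.2807·0.9598 = 8.319 kPa
FS = 22.802 / 8.319 = 2.741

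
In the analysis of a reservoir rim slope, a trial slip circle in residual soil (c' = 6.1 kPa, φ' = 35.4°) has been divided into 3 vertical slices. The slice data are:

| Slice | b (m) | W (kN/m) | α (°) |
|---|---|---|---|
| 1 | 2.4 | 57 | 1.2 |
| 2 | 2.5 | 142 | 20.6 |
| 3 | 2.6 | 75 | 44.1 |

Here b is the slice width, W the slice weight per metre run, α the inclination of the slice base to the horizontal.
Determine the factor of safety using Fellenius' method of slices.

FS = 2.19

Ordinary method of slices: FS = Σ[c'·Δl_i + (W_i cosα_i)·tanφ'] / Σ W_i sinα_i, with Δl_i = b_i / cosα_i.
Slice 1: Δl = 2.4/cos1.2° = 2.401 m; N'_1 = 57·cos1.2° = 57.0; c'Δl = 14.64; W sinα = 1.2
Slice 2: Δl = 2.5/cos20.6° = 2.671 m; N'_2 = 142·cos20.6° = 132.9; c'Δl = 16.29; W sinα = 50.0
Slice 3: Δl = 2.6/cos44.1° = 3.621 m; N'_3 = 75·cos44.1° = 53.9; c'Δl = 22.09; W sinα = 52.2
Σc'Δl = 53.0 kN/m; ΣN' = 243.8 kN/m; ΣW sinα = 103.3 kN/m
Resisting = 53.0 + 243.8·tan35.4° = 53.0 + 173.2 = 226.3 kN/m
FS = 226.3 / 103.3 = 2.189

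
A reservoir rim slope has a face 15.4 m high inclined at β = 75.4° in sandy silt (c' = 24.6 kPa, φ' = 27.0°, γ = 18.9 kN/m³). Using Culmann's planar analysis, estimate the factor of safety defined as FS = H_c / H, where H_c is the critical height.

H_c = (4c'/γ) · sinβ cosφ' / [1 − cos(β − φ')]
    = (4·24.6/18.9) · sin75.4°·cos27.0° / [1 − cos48.4°]
    = 5.206 · 0.8622 / 0.3361 = 13.36 m
FS = H_c / H = 13.36 / 15.4 = 0.867

FS = 0.87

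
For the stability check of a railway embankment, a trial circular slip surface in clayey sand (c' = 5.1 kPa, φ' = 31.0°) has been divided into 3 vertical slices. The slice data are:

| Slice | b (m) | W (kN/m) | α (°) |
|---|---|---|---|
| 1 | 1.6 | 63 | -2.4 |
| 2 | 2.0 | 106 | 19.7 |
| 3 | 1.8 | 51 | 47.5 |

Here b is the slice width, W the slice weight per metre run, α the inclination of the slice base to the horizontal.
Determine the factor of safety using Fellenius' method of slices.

Ordinary method of slices: FS = Σ[c'·Δl_i + (W_i cosα_i)·tanφ'] / Σ W_i sinα_i, with Δl_i = b_i / cosα_i.
Slice 1: Δl = 1.6/cos(-2.4°) = 1.601 m; N'_1 = 63·cos(-2.4°) = 62.9; c'Δl = 8.17; W sinα = -2.6
Slice 2: Δl = 2.0/cos19.7° = 2.124 m; N'_2 = 106·cos19.7° = 99.8; c'Δl = 10.83; W sinα = 35.7
Slice 3: Δl = 1.8/cos47.5° = 2.664 m; N'_3 = 51·cos47.5° = 34.5; c'Δl = 13.59; W sinα = 37.6
Σc'Δl = 32.6 kN/m; ΣN' = 197.2 kN/m; ΣW sinα = 70.7 kN/m
Resisting = 32.6 + 197.2·tan31.0° = 32.6 + 118.5 = 151.1 kN/m
FS = 151.1 / 70.7 = 2.137

FS = 2.14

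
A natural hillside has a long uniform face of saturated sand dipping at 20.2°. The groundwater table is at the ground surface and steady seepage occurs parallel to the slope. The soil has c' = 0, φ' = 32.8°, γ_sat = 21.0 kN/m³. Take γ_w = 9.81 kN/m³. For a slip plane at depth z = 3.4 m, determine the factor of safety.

FS = 0.93

With seepage parallel to the slope and the water table at the surface, the effective normal stress on the slip plane uses the buoyant unit weight γ' = γ_sat − γ_w while the driving shear stress uses γ_sat:
FS = [c' + γ' z cos²β tanφ'] / [γ_sat z sinβ cosβ]
(For c' = 0 this reduces to FS = (γ'/γ_sat)·tanφ'/tanβ.)
γ' = 21.0 − 9.81 = 11.19 kN/m³
Numerator = 0.0 + 11.19·3.4·cos²20.2°·tan32.8° = 0.0 + 11.19·3.4·0.8808·0.6445 = 21.596 kPa
Denominator = 21.0·3.4·sin20.2°·cos20.2° = 21.0·3.4·0.3453·0.9385 = 23.138 kPa
FS = 21.596 / 23.138 = 0.933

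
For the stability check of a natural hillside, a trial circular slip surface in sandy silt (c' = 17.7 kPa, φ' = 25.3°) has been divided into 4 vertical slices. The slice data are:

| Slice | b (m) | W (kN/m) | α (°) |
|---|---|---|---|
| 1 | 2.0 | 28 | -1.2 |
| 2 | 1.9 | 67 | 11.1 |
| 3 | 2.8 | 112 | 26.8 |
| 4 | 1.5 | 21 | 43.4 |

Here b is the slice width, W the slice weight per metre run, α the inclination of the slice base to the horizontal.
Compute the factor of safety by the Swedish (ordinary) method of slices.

FS = 3.37

Ordinary method of slices: FS = Σ[c'·Δl_i + (W_i cosα_i)·tanφ'] / Σ W_i sinα_i, with Δl_i = b_i / cosα_i.
Slice 1: Δl = 2.0/cos(-1.2°) = 2.000 m; N'_1 = 28·cos(-1.2°) = 28.0; c'Δl = 35.41; W sinα = -0.6
Slice 2: Δl = 1.9/cos11.1° = 1.936 m; N'_2 = 67·cos11.1° = 65.7; c'Δl = 34.27; W sinα = 12.9
Slice 3: Δl = 2.8/cos26.8° = 3.137 m; N'_3 = 112·cos26.8° = 100.0; c'Δl = 55.52; W sinα = 50.5
Slice 4: Δl = 1.5/cos43.4° = 2.064 m; N'_4 = 21·cos43.4° = 15.3; c'Δl = 36.54; W sinα = 14.4
Σc'Δl = 161.7 kN/m; ΣN' = 209.0 kN/m; ΣW sinα = 77.2 kN/m
Resisting = 161.7 + 209.0·tan25.3° = 161.7 + 98.8 = 260.5 kN/m
FS = 260.5 / 77.2 = 3.373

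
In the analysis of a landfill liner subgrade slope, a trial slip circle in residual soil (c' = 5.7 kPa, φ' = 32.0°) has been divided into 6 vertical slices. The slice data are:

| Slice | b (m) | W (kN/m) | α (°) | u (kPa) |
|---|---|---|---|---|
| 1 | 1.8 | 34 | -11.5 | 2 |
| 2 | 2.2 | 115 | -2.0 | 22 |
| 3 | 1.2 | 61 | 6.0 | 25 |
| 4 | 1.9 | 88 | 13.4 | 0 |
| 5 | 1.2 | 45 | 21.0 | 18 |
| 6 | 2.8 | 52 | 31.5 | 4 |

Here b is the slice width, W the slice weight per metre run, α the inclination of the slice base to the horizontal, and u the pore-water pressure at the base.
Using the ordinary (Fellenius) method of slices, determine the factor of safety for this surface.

Ordinary method of slices: FS = Σ[c'·Δl_i + (W_i cosα_i − u_i·Δl_i)·tanφ'] / Σ W_i sinα_i, with Δl_i = b_i / cosα_i.
Slice 1: Δl = 1.8/cos(-11.5°) = 1.837 m; N'_1 = 34·cos(-11.5°) − 2·1.837 = 29.6; c'Δl = 10.47; W sinα = -6.8
Slice 2: Δl = 2.2/cos(-2.0°) = 2.201 m; N'_2 = 115·cos(-2.0°) − 22·2.201 = 66.5; c'Δl = 12.55; W sinα = -4.0
Slice 3: Δl = 1.2/cos6.0° = 1.207 m; N'_3 = 61·cos6.0° − 25·1.207 = 30.5; c'Δl = 6.88; W sinα = 6.4
Slice 4: Δl = 1.9/cos13.4° = 1.953 m; N'_4 = 88·cos13.4° − 0·1.953 = 85.6; c'Δl = 11.13; W sinα = 20.4
Slice 5: Δl = 1.2/cos21.0° = 1.285 m; N'_5 = 45·cos21.0° − 18·1.285 = 18.9; c'Δl = 7.33; W sinα = 16.1
Slice 6: Δl = 2.8/cos31.5° = 3.284 m; N'_6 = 52·cos31.5° − 4·3.284 = 31.2; c'Δl = 18.72; W sinα = 27.2
Σc'Δl = 67.1 kN/m; ΣN' = 262.3 kN/m; ΣW sinα = 59.3 kN/m
Resisting = 67.1 + 262.3·tan32.0° = 67.1 + 163.9 = 231.0 kN/m
FS = 231.0 / 59.3 = 3.897

FS = 3.90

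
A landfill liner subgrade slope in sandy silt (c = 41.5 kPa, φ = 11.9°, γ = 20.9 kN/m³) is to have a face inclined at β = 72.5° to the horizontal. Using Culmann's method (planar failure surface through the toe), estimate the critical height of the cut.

H_c = 14.56 m

Culmann's analysis gives the critical failure plane at α_cr = (β + φ)/2 = (72.5 + 11.9)/2 = 42.2°, and the critical height
H_c = (4c/γ) · sinβ cosφ / [1 − cos(β − φ)]
    = (4·41.5/20.9) · sin72.5°·cos11.9° / [1 − cos(60.6°)]
    = 7.943 · 0.9537·0.9785 / [1 − 0.4909]
    = 7.943 · 0.9332 / 0.5091
    = 14.56 m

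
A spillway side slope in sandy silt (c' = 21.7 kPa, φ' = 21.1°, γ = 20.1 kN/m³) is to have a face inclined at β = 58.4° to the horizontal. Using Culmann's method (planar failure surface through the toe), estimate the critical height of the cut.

Culmann's analysis gives the critical failure plane at α_cr = (β + φ')/2 = (58.4 + 21.1)/2 = 39.8°, and the critical height
H_c = (4c'/γ) · sinβ cosφ' / [1 − cos(β − φ')]
    = (4·21.7/20.1) · sin58.4°·cos21.1° / [1 − cos(37.3°)]
    = 4.318 · 0.8517·0.9330 / [1 − 0.7955]
    = 4.318 · 0.7946 / 0.2045
    = 16.78 m

H_c = 16.78 m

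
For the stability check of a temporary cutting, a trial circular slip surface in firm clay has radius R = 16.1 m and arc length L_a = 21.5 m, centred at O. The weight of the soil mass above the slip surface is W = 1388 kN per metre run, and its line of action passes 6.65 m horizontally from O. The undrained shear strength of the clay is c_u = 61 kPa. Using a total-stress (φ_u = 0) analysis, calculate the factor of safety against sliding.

FS = 2.29

Taking moments about the centre O, the resisting moment is provided by the undrained shear strength acting along the arc:
M_R = c_u·L_a·R = 61·21.50·16.1 = 21115.2 kN·m/m
M_D = W·d = 1388·6.65 = 9230.2 kN·m/m
FS = M_R / M_D = 21115.2 / 9230.2 = 2.288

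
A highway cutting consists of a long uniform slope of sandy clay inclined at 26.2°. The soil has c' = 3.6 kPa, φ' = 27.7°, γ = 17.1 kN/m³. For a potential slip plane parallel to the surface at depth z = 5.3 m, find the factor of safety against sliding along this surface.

FS = 1.17

For an infinite slope with a slip plane parallel to the surface (no pore pressure): FS = [c' + γz cos²β tanφ'] / [γz sinβ cosβ].
γz = 17.1·5.3 = 90.63 kN/m²
Numerator = 3.6 + 90.63·cos²26.2°·tan27.7° = 3.6 + 90.63·0.8051·0.5250 = 41.907 kPa
Denominator = 90.63·sin26.2°·cos26.2° = 90.63·0.4415·0.8973 = 35.903 kPa
FS = 41.907 / 35.903 = 1.167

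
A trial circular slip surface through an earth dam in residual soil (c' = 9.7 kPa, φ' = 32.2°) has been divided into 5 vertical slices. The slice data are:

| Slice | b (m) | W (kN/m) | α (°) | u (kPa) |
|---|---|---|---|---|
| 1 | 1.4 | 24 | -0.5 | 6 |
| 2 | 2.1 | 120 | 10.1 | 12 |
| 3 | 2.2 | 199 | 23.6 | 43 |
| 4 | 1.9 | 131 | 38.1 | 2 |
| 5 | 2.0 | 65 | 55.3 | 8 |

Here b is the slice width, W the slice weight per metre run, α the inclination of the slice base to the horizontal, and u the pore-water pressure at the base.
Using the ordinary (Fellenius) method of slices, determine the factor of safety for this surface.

FS = 1.28

Ordinary method of slices: FS = Σ[c'·Δl_i + (W_i cosα_i − u_i·Δl_i)·tanφ'] / Σ W_i sinα_i, with Δl_i = b_i / cosα_i.
Slice 1: Δl = 1.4/cos(-0.5°) = 1.400 m; N'_1 = 24·cos(-0.5°) − 6·1.400 = 15.6; c'Δl = 13.58; W sinα = -0.2
Slice 2: Δl = 2.1/cos10.1° = 2.133 m; N'_2 = 120·cos10.1° − 12·2.133 = 92.5; c'Δl = 20.69; W sinα = 21.0
Slice 3: Δl = 2.2/cos23.6° = 2.401 m; N'_3 = 199·cos23.6° − 43·2.401 = 79.1; c'Δl = 23.29; W sinα = 79.7
Slice 4: Δl = 1.9/cos38.1° = 2.414 m; N'_4 = 131·cos38.1° − 2·2.414 = 98.3; c'Δl = 23.42; W sinα = 80.8
Slice 5: Δl = 2.0/cos55.3° = 3.513 m; N'_5 = 65·cos55.3° − 8·3.513 = 8.9; c'Δl = 34.08; W sinα = 53.4
Σc'Δl = 115.1 kN/m; ΣN' = 294.4 kN/m; ΣW sinα = 234.8 kN/m
Resisting = 115.1 + 294.4·tan32.2° = 115.1 + 185.4 = 300.5 kN/m
FS = 300.5 / 234.8 = 1.280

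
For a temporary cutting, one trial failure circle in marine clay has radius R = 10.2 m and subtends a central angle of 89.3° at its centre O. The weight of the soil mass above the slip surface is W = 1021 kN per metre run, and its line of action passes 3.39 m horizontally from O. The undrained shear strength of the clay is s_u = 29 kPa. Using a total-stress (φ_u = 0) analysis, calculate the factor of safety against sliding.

FS = 1.36

Taking moments about the centre O, the resisting moment is provided by the undrained shear strength acting along the arc:
Arc length L_a = R·θ = 10.2·(89.3°·π/180) = 10.2·1.5586 = 15.90 m
M_R = s_u·L_a·R = 29·15.90·10.2 = 4702.5 kN·m/m
M_D = W·d = 1021·3.39 = 3461.2 kN·m/m
FS = M_R / M_D = 4702.5 / 3461.2 = 1.359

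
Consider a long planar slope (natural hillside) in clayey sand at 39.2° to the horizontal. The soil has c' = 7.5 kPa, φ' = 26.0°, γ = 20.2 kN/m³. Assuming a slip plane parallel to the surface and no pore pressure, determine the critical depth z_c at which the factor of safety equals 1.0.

z_c = 1.89 m

Setting FS = 1.00 in FS = [c' + γz cos²β tanφ'] / [γz sinβ cosβ] and solving for z:
z = c' / [γ cosβ (FS·sinβ − cosβ·tanφ')]
  = 7.5 / [20.2·cos39.2°·(1.00·sin39.2° − cos39.2°·tan26.0°)]
  = 7.5 / [20.2·0.7749·(1.00·0.6320 − 0.7749·0.4877)]
  = 7.5 / 3.9771 = 1.886 m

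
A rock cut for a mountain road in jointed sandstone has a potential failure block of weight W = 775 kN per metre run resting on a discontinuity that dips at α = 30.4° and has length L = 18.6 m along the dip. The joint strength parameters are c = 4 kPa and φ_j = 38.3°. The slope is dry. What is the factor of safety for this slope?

FS = 1.54

Resolving the block weight along and normal to the plane and applying the Mohr–Coulomb strength on the joint:
N' = W cosα = 775·cos30.4° = 668.4 kN/m
Driving force T = W sinα = 775·sin30.4° = 392.2 kN/m
Resisting force R = c·L + N'·tanφ_j = 4·18.6 + 668.4·tan38.3° = 74.4 + 527.9 = 602.3 kN/m
FS = R / T = 602.3 / 392.2 = 1.536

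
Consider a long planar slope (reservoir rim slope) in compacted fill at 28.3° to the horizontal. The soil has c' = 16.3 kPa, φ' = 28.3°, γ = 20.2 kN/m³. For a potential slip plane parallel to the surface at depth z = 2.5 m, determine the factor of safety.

FS = 1.77

For an infinite slope with a slip plane parallel to the surface (no pore pressure): FS = [c' + γz cos²β tanφ'] / [γz sinβ cosβ].
γz = 20.2·2.5 = 50.50 kN/m²
Numerator = 16.3 + 50.50·cos²28.3°·tan28.3° = 16.3 + 50.50·0.7752·0.5384 = 37.380 kPa
Denominator = 50.50·sin28.3°·cos28.3° = 50.50·0.4741·0.8805 = 21.080 kPa
FS = 37.380 / 21.080 = 1.773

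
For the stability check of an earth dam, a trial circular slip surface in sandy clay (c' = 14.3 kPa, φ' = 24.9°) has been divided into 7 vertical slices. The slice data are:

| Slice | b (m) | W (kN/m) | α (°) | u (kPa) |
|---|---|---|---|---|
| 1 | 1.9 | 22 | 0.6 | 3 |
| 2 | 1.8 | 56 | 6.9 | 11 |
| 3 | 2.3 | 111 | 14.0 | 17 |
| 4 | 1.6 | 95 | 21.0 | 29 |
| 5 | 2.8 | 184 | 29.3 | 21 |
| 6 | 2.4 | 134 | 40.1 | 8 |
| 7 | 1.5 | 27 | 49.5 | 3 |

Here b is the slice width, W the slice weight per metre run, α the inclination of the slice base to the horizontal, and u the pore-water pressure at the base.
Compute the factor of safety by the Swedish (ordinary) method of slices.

FS = 1.48

Ordinary method of slices: FS = Σ[c'·Δl_i + (W_i cosα_i − u_i·Δl_i)·tanφ'] / Σ W_i sinα_i, with Δl_i = b_i / cosα_i.
Slice 1: Δl = 1.9/cos0.6° = 1.900 m; N'_1 = 22·cos0.6° − 3·1.900 = 16.3; c'Δl = 27.17; W sinα = 0.2
Slice 2: Δl = 1.8/cos6.9° = 1.813 m; N'_2 = 56·cos6.9° − 11·1.813 = 35.6; c'Δl = 25.93; W sinα = 6.7
Slice 3: Δl = 2.3/cos14.0° = 2.370 m; N'_3 = 111·cos14.0° − 17·2.370 = 67.4; c'Δl = 33.90; W sinα = 26.9
Slice 4: Δl = 1.6/cos21.0° = 1.714 m; N'_4 = 95·cos21.0° − 29·1.714 = 39.0; c'Δl = 24.51; W sinα = 34.0
Slice 5: Δl = 2.8/cos29.3° = 3.211 m; N'_5 = 184·cos29.3° − 21·3.211 = 93.0; c'Δl = 45.91; W sinα = 90.0
Slice 6: Δl = 2.4/cos40.1° = 3.138 m; N'_6 = 134·cos40.1° − 8·3.138 = 77.4; c'Δl = 44.87; W sinα = 86.3
Slice 7: Δl = 1.5/cos49.5° = 2.310 m; N'_7 = 27·cos49.5° − 3·2.310 = 10.6; c'Δl = 33.03; W sinα = 20.5
Σc'Δl = 235.3 kN/m; ΣN' = 339.4 kN/m; ΣW sinα = 264.7 kN/m
Resisting = 235.3 + 339.4·tan24.9° = 235.3 + 157.5 = 392.8 kN/m
FS = 392.8 / 264.7 = 1.484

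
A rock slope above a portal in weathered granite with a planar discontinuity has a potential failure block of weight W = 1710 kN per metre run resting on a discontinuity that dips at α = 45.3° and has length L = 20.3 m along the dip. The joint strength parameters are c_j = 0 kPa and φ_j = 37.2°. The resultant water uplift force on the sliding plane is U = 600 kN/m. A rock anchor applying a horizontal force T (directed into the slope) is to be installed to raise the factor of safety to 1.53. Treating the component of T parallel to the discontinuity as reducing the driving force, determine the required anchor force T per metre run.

T = 868 kN/m

Resolving forces along and normal to the sliding plane, with the horizontal anchor force T adding T·sinα to the effective normal force and T·cosα acting up the plane against the driving force:
FS = [c_jL + (W cosα − U + T sinα) tanφ_j] / [W sinα − T cosα]
Without the anchor: N' = 602.8 kN/m, driving T_d = 1215.5 kN/m, resisting R = 0·20.3 + 602.8·tan37.2° = 457.6 kN/m, FS = 0.38.
Setting FS = 1.53 and solving for T:
1.53·(1215.5 − T cos45.3°) = 457.6 + T sin45.3°·tan37.2°
T·(sin45.3°·tan37.2° + 1.53·cos45.3°) = 1.53·1215.5 − 457.6
T·(0.7108·0.7590 + 1.53·0.7034) = 1859.7 − 457.6 = 1402.1
T·1.6157 = 1402.1
T = 867.8 kN/m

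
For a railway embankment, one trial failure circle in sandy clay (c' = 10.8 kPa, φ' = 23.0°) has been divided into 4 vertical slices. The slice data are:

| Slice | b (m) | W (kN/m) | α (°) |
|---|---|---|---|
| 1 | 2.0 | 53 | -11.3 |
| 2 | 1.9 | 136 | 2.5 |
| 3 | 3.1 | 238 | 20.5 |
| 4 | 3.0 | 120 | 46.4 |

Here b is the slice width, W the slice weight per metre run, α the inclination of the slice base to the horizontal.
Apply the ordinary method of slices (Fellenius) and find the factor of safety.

FS = 2.02

Ordinary method of slices: FS = Σ[c'·Δl_i + (W_i cosα_i)·tanφ'] / Σ W_i sinα_i, with Δl_i = b_i / cosα_i.
Slice 1: Δl = 2.0/cos(-11.3°) = 2.040 m; N'_1 = 53·cos(-11.3°) = 52.0; c'Δl = 22.03; W sinα = -10.4
Slice 2: Δl = 1.9/cos2.5° = 1.902 m; N'_2 = 136·cos2.5° = 135.9; c'Δl = 20.54; W sinα = 5.9
Slice 3: Δl = 3.1/cos20.5° = 3.310 m; N'_3 = 238·cos20.5° = 222.9; c'Δl = 35.74; W sinα = 83.3
Slice 4: Δl = 3.0/cos46.4° = 4.350 m; N'_4 = 120·cos46.4° = 82.8; c'Δl = 46.98; W sinα = 86.9
Σc'Δl = 125.3 kN/m; ΣN' = 493.5 kN/m; ΣW sinα = 165.8 kN/m
Resisting = 125.3 + 493.5·tan23.0° = 125.3 + 209.5 = 334.8 kN/m
FS = 334.8 / 165.8 = 2.019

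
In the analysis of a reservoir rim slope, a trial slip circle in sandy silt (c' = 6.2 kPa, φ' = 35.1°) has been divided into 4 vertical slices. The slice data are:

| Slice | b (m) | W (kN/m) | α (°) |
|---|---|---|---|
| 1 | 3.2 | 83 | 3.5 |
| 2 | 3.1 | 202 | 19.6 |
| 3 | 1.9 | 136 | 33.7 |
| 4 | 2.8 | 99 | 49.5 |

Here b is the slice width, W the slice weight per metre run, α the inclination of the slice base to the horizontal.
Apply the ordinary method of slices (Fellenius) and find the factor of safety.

FS = 1.78

Ordinary method of slices: FS = Σ[c'·Δl_i + (W_i cosα_i)·tanφ'] / Σ W_i sinα_i, with Δl_i = b_i / cosα_i.
Slice 1: Δl = 3.2/cos3.5° = 3.206 m; N'_1 = 83·cos3.5° = 82.8; c'Δl = 19.88; W sinα = 5.1
Slice 2: Δl = 3.1/cos19.6° = 3.291 m; N'_2 = 202·cos19.6° = 190.3; c'Δl = 20.40; W sinα = 67.8
Slice 3: Δl = 1.9/cos33.7° = 2.284 m; N'_3 = 136·cos33.7° = 113.1; c'Δl = 14.16; W sinα = 75.5
Slice 4: Δl = 2.8/cos49.5° = 4.311 m; N'_4 = 99·cos49.5° = 64.3; c'Δl = 26.73; W sinα = 75.3
Σc'Δl = 81.2 kN/m; ΣN' = 450.6 kN/m; ΣW sinα = 223.6 kN/m
Resisting = 81.2 + 450.6·tan35.1° = 81.2 + 316.7 = 397.8 kN/m
FS = 397.8 / 223.6 = 1.780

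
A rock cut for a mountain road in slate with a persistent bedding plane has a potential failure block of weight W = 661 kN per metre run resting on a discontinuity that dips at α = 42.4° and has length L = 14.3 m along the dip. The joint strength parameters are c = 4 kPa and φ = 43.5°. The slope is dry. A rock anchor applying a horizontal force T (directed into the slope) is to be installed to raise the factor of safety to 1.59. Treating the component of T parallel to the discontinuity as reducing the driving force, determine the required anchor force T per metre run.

T = 104 kN/m

Resolving forces along and normal to the sliding plane, with the horizontal anchor force T adding T·sinα to the effective normal force and T·cosα acting up the plane against the driving force:
FS = [cL + (W cosα + T sinα) tanφ] / [W sinα − T cosα]
Without the anchor: N' = 488.1 kN/m, driving T_d = 445.7 kN/m, resisting R = 4·14.3 + 488.1·tan43.5° = 520.4 kN/m, FS = 1.17.
Setting FS = 1.59 and solving for T:
1.59·(445.7 − T cos42.4°) = 520.4 + T sin42.4°·tan43.5°
T·(sin42.4°·tan43.5° + 1.59·cos42.4°) = 1.59·445.7 − 520.4
T·(0.6743·0.9490 + 1.59·0.7385) = 708.7 − 520.4 = 188.3
T·1.8140 = 188.3
T = 103.8 kN/m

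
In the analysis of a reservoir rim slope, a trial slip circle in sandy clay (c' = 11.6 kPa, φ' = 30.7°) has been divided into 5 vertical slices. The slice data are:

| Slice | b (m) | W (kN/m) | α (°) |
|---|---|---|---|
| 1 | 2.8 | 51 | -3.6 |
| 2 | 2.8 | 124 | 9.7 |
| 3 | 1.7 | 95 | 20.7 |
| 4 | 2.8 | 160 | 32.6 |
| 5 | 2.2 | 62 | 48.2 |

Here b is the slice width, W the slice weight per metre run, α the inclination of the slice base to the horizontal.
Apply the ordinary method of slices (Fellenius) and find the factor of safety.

FS = 2.31

Ordinary method of slices: FS = Σ[c'·Δl_i + (W_i cosα_i)·tanφ'] / Σ W_i sinα_i, with Δl_i = b_i / cosα_i.
Slice 1: Δl = 2.8/cos(-3.6°) = 2.806 m; N'_1 = 51·cos(-3.6°) = 50.9; c'Δl = 32.54; W sinα = -3.2
Slice 2: Δl = 2.8/cos9.7° = 2.841 m; N'_2 = 124·cos9.7° = 122.2; c'Δl = 32.95; W sinα = 20.9
Slice 3: Δl = 1.7/cos20.7° = 1.817 m; N'_3 = 95·cos20.7° = 88.9; c'Δl = 21.08; W sinα = 33.6
Slice 4: Δl = 2.8/cos32.6° = 3.324 m; N'_4 = 160·cos32.6° = 134.8; c'Δl = 38.55; W sinα = 86.2
Slice 5: Δl = 2.2/cos48.2° = 3.301 m; N'_5 = 62·cos48.2° = 41.3; c'Δl = 38.29; W sinα = 46.2
Σc'Δl = 163.4 kN/m; ΣN' = 438.1 kN/m; ΣW sinα = 183.7 kN/m
Resisting = 163.4 + 438.1·tan30.7° = 163.4 + 260.1 = 423.5 kN/m
FS = 423.5 / 183.7 = 2.306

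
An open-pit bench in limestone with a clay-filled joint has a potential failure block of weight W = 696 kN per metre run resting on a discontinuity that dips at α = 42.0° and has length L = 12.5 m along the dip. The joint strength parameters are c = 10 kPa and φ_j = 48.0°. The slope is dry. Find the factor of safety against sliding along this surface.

FS = 1.50

Resolving the block weight along and normal to the plane and applying the Mohr–Coulomb strength on the joint:
N' = W cosα = 696·cos42.0° = 517.2 kN/m
Driving force T = W sinα = 696·sin42.0° = 465.7 kN/m
Resisting force R = c·L + N'·tanφ_j = 10·12.5 + 517.2·tan48.0° = 125.0 + 574.4 = 699.4 kN/m
FS = R / T = 699.4 / 465.7 = 1.502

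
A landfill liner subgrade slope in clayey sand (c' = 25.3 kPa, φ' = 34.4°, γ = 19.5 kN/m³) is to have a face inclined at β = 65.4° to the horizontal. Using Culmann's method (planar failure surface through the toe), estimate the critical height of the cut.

Culmann's analysis gives the critical failure plane at α_cr = (β + φ')/2 = (65.4 + 34.4)/2 = 49.9°, and the critical height
H_c = (4c'/γ) · sinβ cosφ' / [1 − cos(β − φ')]
    = (4·25.3/19.5) · sin65.4°·cos34.4° / [1 − cos(31.0°)]
    = 5.190 · 0.9092·0.8251 / [1 − 0.8572]
    = 5.190 · 0.7502 / 0.1428
    = 27.26 m

H_c = 27.26 m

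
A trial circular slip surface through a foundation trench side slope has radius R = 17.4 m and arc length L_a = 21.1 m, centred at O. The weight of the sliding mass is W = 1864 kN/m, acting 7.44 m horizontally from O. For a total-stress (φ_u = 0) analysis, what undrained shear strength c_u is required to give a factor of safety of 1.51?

c_u = 57.0 kPa

FS = c_u·L_a·R / (W·d), so c_u = FS·W·d / (L_a·R).
c_u = 1.51·1864·7.44 / (21.10·17.4) = 20940.9 / 367.14 = 57.04 kPa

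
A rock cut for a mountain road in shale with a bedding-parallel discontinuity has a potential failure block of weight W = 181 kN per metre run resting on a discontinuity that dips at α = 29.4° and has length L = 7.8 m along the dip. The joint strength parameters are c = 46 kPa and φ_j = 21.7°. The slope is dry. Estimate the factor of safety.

FS = 4.74

Resolving the block weight along and normal to the plane and applying the Mohr–Coulomb strength on the joint:
N' = W cosα = 181·cos29.4° = 157.7 kN/m
Driving force T = W sinα = 181·sin29.4° = 88.9 kN/m
Resisting force R = c·L + N'·tanφ_j = 46·7.8 + 157.7·tan21.7° = 358.8 + 62.8 = 421.6 kN/m
FS = R / T = 421.6 / 88.9 = 4.744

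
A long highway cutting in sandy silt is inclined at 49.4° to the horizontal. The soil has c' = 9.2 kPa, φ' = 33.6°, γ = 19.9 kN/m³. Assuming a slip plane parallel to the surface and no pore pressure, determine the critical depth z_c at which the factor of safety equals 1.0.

Setting FS = 1.00 in FS = [c' + γz cos²β tanφ'] / [γz sinβ cosβ] and solving for z:
z = c' / [γ cosβ (FS·sinβ − cosβ·tanφ')]
  = 9.2 / [19.9·cos49.4°·(1.00·sin49.4° − cos49.4°·tan33.6°)]
  = 9.2 / [19.9·0.6508·(1.00·0.7593 − 0.6508·0.6644)]
  = 9.2 / 4.2335 = 2.173 m

z_c = 2.17 m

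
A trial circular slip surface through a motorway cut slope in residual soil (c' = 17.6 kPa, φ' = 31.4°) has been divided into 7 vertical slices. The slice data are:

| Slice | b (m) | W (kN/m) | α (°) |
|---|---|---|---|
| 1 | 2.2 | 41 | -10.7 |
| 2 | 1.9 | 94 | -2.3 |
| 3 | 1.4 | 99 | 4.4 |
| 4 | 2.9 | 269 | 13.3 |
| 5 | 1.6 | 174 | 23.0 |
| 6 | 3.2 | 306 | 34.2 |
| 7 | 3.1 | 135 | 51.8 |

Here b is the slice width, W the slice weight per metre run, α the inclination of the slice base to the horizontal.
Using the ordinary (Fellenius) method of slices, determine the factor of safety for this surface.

Ordinary method of slices: FS = Σ[c'·Δl_i + (W_i cosα_i)·tanφ'] / Σ W_i sinα_i, with Δl_i = b_i / cosα_i.
Slice 1: Δl = 2.2/cos(-10.7°) = 2.239 m; N'_1 = 41·cos(-10.7°) = 40.3; c'Δl = 39.41; W sinα = -7.6
Slice 2: Δl = 1.9/cos(-2.3°) = 1.902 m; N'_2 = 94·cos(-2.3°) = 93.9; c'Δl = 33.47; W sinα = -3.8
Slice 3: Δl = 1.4/cos4.4° = 1.404 m; N'_3 = 99·cos4.4° = 98.7; c'Δl = 24.71; W sinα = 7.6
Slice 4: Δl = 2.9/cos13.3° = 2.980 m; N'_4 = 269·cos13.3° = 261.8; c'Δl = 52.45; W sinα = 61.9
Slice 5: Δl = 1.6/cos23.0° = 1.738 m; N'_5 = 174·cos23.0° = 160.2; c'Δl = 30.59; W sinα = 68.0
Slice 6: Δl = 3.2/cos34.2° = 3.869 m; N'_6 = 306·cos34.2° = 253.1; c'Δl = 68.09; W sinα = 172.0
Slice 7: Δl = 3.1/cos51.8° = 5.013 m; N'_7 = 135·cos51.8° = 83.5; c'Δl = 88.23; W sinα = 106.1
Σc'Δl = 336.9 kN/m; ΣN' = 991.4 kN/m; ΣW sinα = 404.2 kN/m
Resisting = 336.9 + 991.4·tan31.4° = 336.9 + 605.2 = 942.1 kN/m
FS = 942.1 / 404.2 = 2.331

FS = 2.33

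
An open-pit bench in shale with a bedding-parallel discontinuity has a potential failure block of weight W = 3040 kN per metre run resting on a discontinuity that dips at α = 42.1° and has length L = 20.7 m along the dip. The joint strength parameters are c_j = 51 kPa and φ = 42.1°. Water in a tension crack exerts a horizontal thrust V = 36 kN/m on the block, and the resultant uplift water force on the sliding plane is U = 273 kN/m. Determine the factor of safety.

Resolving the block weight along and normal to the plane and applying the Mohr–Coulomb strength on the joint:
N' = W cosα − U − V sinα = 3040·cos42.1° − 273 − 36·sin42.1° = 1958.5 kN/m
Driving force T = W sinα + V cosα = 3040·sin42.1° + 36·cos42.1° = 2064.8 kN/m
Resisting force R = c_j·L + N'·tanφ = 51·20.7 + 1958.5·tan42.1° = 1055.7 + 1769.6 = 2825.3 kN/m
FS = R / T = 2825.3 / 2064.8 = 1.368

FS = 1.37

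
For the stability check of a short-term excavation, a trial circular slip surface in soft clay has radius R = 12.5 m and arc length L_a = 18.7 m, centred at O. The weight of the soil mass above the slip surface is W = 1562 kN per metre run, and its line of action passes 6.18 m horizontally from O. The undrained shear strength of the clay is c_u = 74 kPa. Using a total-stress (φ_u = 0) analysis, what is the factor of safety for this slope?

Taking moments about the centre O, the resisting moment is provided by the undrained shear strength acting along the arc:
M_R = c_u·L_a·R = 74·18.70·12.5 = 17297.5 kN·m/m
M_D = W·d = 1562·6.18 = 9653.2 kN·m/m
FS = M_R / M_D = 17297.5 / 9653.2 = 1.792

FS = 1.79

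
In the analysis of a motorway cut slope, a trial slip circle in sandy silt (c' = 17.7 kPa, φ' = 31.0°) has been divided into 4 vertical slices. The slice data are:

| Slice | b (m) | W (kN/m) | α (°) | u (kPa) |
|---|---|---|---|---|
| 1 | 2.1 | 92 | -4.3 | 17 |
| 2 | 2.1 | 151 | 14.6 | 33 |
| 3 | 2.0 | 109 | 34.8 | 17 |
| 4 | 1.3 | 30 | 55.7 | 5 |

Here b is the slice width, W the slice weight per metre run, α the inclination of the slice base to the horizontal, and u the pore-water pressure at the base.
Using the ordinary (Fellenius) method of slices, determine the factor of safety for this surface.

Ordinary method of slices: FS = Σ[c'·Δl_i + (W_i cosα_i − u_i·Δl_i)·tanφ'] / Σ W_i sinα_i, with Δl_i = b_i / cosα_i.
Slice 1: Δl = 2.1/cos(-4.3°) = 2.106 m; N'_1 = 92·cos(-4.3°) − 17·2.106 = 55.9; c'Δl = 37.27; W sinα = -6.9
Slice 2: Δl = 2.1/cos14.6° = 2.170 m; N'_2 = 151·cos14.6° − 33·2.170 = 74.5; c'Δl = 38.41; W sinα = 38.1
Slice 3: Δl = 2.0/cos34.8° = 2.436 m; N'_3 = 109·cos34.8° − 17·2.436 = 48.1; c'Δl = 43.11; W sinα = 62.2
Slice 4: Δl = 1.3/cos55.7° = 2.307 m; N'_4 = 30·cos55.7° − 5·2.307 = 5.4; c'Δl = 40.83; W sinα = 24.8
Σc'Δl = 159.6 kN/m; ΣN' = 183.9 kN/m; ΣW sinα = 118.2 kN/m
Resisting = 159.6 + 183.9·tan31.0° = 159.6 + 110.5 = 270.1 kN/m
FS = 270.1 / 118.2 = 2.286

FS = 2.29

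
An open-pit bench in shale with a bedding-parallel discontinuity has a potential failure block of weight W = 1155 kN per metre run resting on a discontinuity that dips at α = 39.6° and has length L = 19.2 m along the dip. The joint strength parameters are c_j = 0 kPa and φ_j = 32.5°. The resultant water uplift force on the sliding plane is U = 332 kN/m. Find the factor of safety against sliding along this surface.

FS = 0.48

Resolving the block weight along and normal to the plane and applying the Mohr–Coulomb strength on the joint:
N' = W cosα − U = 1155·cos39.6° − 332 = 557.9 kN/m
Driving force T = W sinα = 1155·sin39.6° = 736.2 kN/m
Resisting force R = c_j·L + N'·tanφ_j = 0·19.2 + 557.9·tan32.5° = 0.0 + 355.4 = 355.4 kN/m
FS = R / T = 355.4 / 736.2 = 0.483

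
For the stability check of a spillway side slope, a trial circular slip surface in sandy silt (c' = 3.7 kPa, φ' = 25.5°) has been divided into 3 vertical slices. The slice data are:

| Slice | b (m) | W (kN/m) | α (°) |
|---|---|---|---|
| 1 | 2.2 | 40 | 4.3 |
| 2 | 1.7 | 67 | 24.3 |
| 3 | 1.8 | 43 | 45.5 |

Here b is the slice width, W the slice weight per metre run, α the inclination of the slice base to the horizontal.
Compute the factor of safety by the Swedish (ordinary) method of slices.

FS = 1.42

Ordinary method of slices: FS = Σ[c'·Δl_i + (W_i cosα_i)·tanφ'] / Σ W_i sinα_i, with Δl_i = b_i / cosα_i.
Slice 1: Δl = 2.2/cos4.3° = 2.206 m; N'_1 = 40·cos4.3° = 39.9; c'Δl = 8.16; W sinα = 3.0
Slice 2: Δl = 1.7/cos24.3° = 1.865 m; N'_2 = 67·cos24.3° = 61.1; c'Δl = 6.90; W sinα = 27.6
Slice 3: Δl = 1.8/cos45.5° = 2.568 m; N'_3 = 43·cos45.5° = 30.1; c'Δl = 9.50; W sinα = 30.7
Σc'Δl = 24.6 kN/m; ΣN' = 131.1 kN/m; ΣW sinα = 61.2 kN/m
Resisting = 24.6 + 131.1·tan25.5° = 24.6 + 62.5 = 87.1 kN/m
FS = 87.1 / 61.2 = 1.422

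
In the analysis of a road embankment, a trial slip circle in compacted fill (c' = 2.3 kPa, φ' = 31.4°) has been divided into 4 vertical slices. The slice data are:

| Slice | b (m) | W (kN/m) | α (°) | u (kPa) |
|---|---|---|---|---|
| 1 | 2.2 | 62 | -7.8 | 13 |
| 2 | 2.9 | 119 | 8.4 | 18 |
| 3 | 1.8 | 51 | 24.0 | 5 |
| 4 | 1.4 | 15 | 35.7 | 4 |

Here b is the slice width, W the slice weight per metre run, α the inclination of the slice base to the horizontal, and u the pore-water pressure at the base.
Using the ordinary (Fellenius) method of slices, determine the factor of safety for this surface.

Ordinary method of slices: FS = Σ[c'·Δl_i + (W_i cosα_i − u_i·Δl_i)·tanφ'] / Σ W_i sinα_i, with Δl_i = b_i / cosα_i.
Slice 1: Δl = 2.2/cos(-7.8°) = 2.221 m; N'_1 = 62·cos(-7.8°) − 13·2.221 = 32.6; c'Δl = 5.11; W sinα = -8.4
Slice 2: Δl = 2.9/cos8.4° = 2.931 m; N'_2 = 119·cos8.4° − 18·2.931 = 65.0; c'Δl = 6.74; W sinα = 17.4
Slice 3: Δl = 1.8/cos24.0° = 1.970 m; N'_3 = 51·cos24.0° − 5·1.970 = 36.7; c'Δl = 4.53; W sinα = 20.7
Slice 4: Δl = 1.4/cos35.7° = 1.724 m; N'_4 = 15·cos35.7° − 4·1.724 = 5.3; c'Δl = 3.97; W sinα = 8.8
Σc'Δl = 20.3 kN/m; ΣN' = 139.5 kN/m; ΣW sinα = 38.5 kN/m
Resisting = 20.3 + 139.5·tan31.4° = 20.3 + 85.2 = 105.5 kN/m
FS = 105.5 / 38.5 = 2.743

FS = 2.74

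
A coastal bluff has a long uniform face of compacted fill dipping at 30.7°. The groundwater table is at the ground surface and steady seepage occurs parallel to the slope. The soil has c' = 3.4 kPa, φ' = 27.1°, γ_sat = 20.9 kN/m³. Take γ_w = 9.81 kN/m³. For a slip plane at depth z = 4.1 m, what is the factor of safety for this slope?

FS = 0.55

With seepage parallel to the slope and the water table at the surface, the effective normal stress on the slip plane uses the buoyant unit weight γ' = γ_sat − γ_w while the driving shear stress uses γ_sat:
FS = [c' + γ' z cos²β tanφ'] / [γ_sat z sinβ cosβ]
γ' = 20.9 − 9.81 = 11.09 kN/m³
Numerator = 3.4 + 11.09·4.1·cos²30.7°·tan27.1° = 3.4 + 11.09·4.1·0.7393·0.5117 = 20.603 kPa
Denominator = 20.9·4.1·sin30.7°·cos30.7° = 20.9·4.1·0.5105·0.8599 = 37.617 kPa
FS = 20.603 / 37.617 = 0.548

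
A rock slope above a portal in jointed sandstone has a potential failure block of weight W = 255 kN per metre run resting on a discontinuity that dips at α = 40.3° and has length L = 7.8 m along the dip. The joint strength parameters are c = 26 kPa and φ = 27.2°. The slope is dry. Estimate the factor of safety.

Resolving the block weight along and normal to the plane and applying the Mohr–Coulomb strength on the joint:
N' = W cosα = 255·cos40.3° = 194.5 kN/m
Driving force T = W sinα = 255·sin40.3° = 164.9 kN/m
Resisting force R = c·L + N'·tanφ = 26·7.8 + 194.5·tan27.2° = 202.8 + 99.9 = 302.7 kN/m
FS = R / T = 302.7 / 164.9 = 1.836

FS = 1.84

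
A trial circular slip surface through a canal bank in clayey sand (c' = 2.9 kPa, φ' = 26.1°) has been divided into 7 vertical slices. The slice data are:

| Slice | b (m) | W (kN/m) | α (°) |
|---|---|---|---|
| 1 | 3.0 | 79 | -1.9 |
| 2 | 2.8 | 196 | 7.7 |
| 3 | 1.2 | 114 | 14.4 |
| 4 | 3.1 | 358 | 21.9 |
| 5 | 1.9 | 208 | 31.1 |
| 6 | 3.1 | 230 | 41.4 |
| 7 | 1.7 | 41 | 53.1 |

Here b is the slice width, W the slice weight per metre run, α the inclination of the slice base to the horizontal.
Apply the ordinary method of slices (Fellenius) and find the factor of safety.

Ordinary method of slices: FS = Σ[c'·Δl_i + (W_i cosα_i)·tanφ'] / Σ W_i sinα_i, with Δl_i = b_i / cosα_i.
Slice 1: Δl = 3.0/cos(-1.9°) = 3.002 m; N'_1 = 79·cos(-1.9°) = 79.0; c'Δl = 8.70; W sinα = -2.6
Slice 2: Δl = 2.8/cos7.7° = 2.825 m; N'_2 = 196·cos7.7° = 194.2; c'Δl = 8.19; W sinα = 26.3
Slice 3: Δl = 1.2/cos14.4° = 1.239 m; N'_3 = 114·cos14.4° = 110.4; c'Δl = 3.59; W sinα = 28.4
Slice 4: Δl = 3.1/cos21.9° = 3.341 m; N'_4 = 358·cos21.9° = 332.2; c'Δl = 9.69; W sinα = 133.5
Slice 5: Δl = 1.9/cos31.1° = 2.219 m; N'_5 = 208·cos31.1° = 178.1; c'Δl = 6.43; W sinα = 107.4
Slice 6: Δl = 3.1/cos41.4° = 4.133 m; N'_6 = 230·cos41.4° = 172.5; c'Δl = 11.98; W sinα = 152.1
Slice 7: Δl = 1.7/cos53.1° = 2.831 m; N'_7 = 41·cos53.1° = 24.6; c'Δl = 8.21; W sinα = 32.8
Σc'Δl = 56.8 kN/m; ΣN' = 1091.0 kN/m; ΣW sinα = 477.9 kN/m
Resisting = 56.8 + 1091.0·tan26.1° = 56.8 + 534.5 = 591.3 kN/m
FS = 591.3 / 477.9 = 1.237

FS = 1.24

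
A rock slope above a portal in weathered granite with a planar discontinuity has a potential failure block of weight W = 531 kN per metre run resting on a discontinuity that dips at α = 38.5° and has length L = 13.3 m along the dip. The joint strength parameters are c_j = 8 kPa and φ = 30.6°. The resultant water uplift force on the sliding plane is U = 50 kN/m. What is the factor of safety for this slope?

FS = 0.98

Resolving the block weight along and normal to the plane and applying the Mohr–Coulomb strength on the joint:
N' = W cosα − U = 531·cos38.5° − 50 = 365.6 kN/m
Driving force T = W sinα = 531·sin38.5° = 330.6 kN/m
Resisting force R = c_j·L + N'·tanφ = 8·13.3 + 365.6·tan30.6° = 106.4 + 216.2 = 322.6 kN/m
FS = R / T = 322.6 / 330.6 = 0.976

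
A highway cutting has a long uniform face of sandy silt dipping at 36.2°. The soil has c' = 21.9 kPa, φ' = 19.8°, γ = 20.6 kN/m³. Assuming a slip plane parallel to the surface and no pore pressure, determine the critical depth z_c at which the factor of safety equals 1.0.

z_c = 4.39 m

Setting FS = 1.00 in FS = [c' + γz cos²β tanφ'] / [γz sinβ cosβ] and solving for z:
z = c' / [γ cosβ (FS·sinβ − cosβ·tanφ')]
  = 21.9 / [20.6·cos36.2°·(1.00·sin36.2° − cos36.2°·tan19.8°)]
  = 21.9 / [20.6·0.8070·(1.00·0.5906 − 0.8070·0.3600)]
  = 21.9 / 4.9884 = 4.390 m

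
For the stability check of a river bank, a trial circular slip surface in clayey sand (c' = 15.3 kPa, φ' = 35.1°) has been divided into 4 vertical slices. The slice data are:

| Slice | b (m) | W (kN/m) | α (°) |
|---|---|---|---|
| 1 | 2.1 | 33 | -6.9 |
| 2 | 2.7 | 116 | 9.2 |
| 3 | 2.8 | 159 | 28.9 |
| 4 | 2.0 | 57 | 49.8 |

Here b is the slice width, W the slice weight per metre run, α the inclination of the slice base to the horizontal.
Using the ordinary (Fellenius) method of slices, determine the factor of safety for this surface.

Ordinary method of slices: FS = Σ[c'·Δl_i + (W_i cosα_i)·tanφ'] / Σ W_i sinα_i, with Δl_i = b_i / cosα_i.
Slice 1: Δl = 2.1/cos(-6.9°) = 2.115 m; N'_1 = 33·cos(-6.9°) = 32.8; c'Δl = 32.36; W sinα = -4.0
Slice 2: Δl = 2.7/cos9.2° = 2.735 m; N'_2 = 116·cos9.2° = 114.5; c'Δl = 41.85; W sinα = 18.5
Slice 3: Δl = 2.8/cos28.9° = 3.198 m; N'_3 = 159·cos28.9° = 139.2; c'Δl = 48.93; W sinα = 76.8
Slice 4: Δl = 2.0/cos49.8° = 3.099 m; N'_4 = 57·cos49.8° = 36.8; c'Δl = 47.41; W sinα = 43.5
Σc'Δl = 170.6 kN/m; ΣN' = 323.3 kN/m; ΣW sinα = 135.0 kN/m
Resisting = 170.6 + 323.3·tan35.1° = 170.6 + 227.2 = 397.7 kN/m
FS = 397.7 / 135.0 = 2.947

FS = 2.95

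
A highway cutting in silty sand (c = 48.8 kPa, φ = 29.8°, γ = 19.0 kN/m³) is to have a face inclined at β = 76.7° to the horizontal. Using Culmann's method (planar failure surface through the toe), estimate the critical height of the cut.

H_c = 27.39 m

Culmann's analysis gives the critical failure plane at α_cr = (β + φ)/2 = (76.7 + 29.8)/2 = 53.2°, and the critical height
H_c = (4c/γ) · sinβ cosφ / [1 − cos(β − φ)]
    = (4·48.8/19.0) · sin76.7°·cos29.8° / [1 − cos(46.9°)]
    = 10.274 · 0.9732·0.8678 / [1 − 0.6833]
    = 10.274 · 0.8445 / 0.3167
    = 27.39 m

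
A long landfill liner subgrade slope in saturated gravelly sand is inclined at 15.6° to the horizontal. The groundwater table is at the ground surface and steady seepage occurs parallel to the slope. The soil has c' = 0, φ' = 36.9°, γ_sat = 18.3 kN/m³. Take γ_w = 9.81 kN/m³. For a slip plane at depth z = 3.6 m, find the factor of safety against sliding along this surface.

With seepage parallel to the slope and the water table at the surface, the effective normal stress on the slip plane uses the buoyant unit weight γ' = γ_sat − γ_w while the driving shear stress uses γ_sat:
FS = [c' + γ' z cos²β tanφ'] / [γ_sat z sinβ cosβ]
(For c' = 0 this reduces to FS = (γ'/γ_sat)·tanφ'/tanβ.)
γ' = 18.3 − 9.81 = 8.49 kN/m³
Numerator = 0.0 + 8.49·3.6·cos²15.6°·tan36.9° = 0.0 + 8.49·3.6·0.9277·0.7508 = 21.289 kPa
Denominator = 18.3·3.6·sin15.6°·cos15.6° = 18.3·3.6·0.2689·0.9632 = 17.064 kPa
FS = 21.289 / 17.064 = 1.248

FS = 1.25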